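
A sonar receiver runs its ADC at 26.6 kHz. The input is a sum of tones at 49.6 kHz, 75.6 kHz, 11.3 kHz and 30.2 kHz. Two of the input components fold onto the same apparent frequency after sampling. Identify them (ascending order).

30.2 kHz, 49.6 kHz

fs/2 = 13.3 kHz.
49.6 kHz mod fs = 23 kHz.
23 kHz > fs/2 = 13.3 kHz, folds to fs − 23 kHz = 3.6 kHz.
75.6 kHz mod fs = 22.4 kHz.
22.4 kHz > fs/2 = 13.3 kHz, folds to fs − 22.4 kHz = 4.2 kHz.
11.3 kHz ≤ fs/2 = 13.3 kHz, passes unchanged.
30.2 kHz mod fs = 3.6 kHz.
3.6 kHz ≤ fs/2 = 13.3 kHz, appears at 3.6 kHz.
30.2 kHz and 49.6 kHz both map to 3.6 kHz.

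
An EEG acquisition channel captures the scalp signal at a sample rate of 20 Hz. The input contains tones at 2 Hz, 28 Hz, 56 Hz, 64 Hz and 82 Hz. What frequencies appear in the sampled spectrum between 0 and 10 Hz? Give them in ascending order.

2 Hz, 4 Hz, 8 Hz

fs/2 = 10 Hz.
2 Hz ≤ fs/2 = 10 Hz, passes unchanged.
28 Hz mod fs = 8 Hz.
8 Hz ≤ fs/2 = 10 Hz, appears at 8 Hz.
56 Hz mod fs = 16 Hz.
16 Hz > fs/2 = 10 Hz, folds to fs − 16 Hz = 4 Hz.
64 Hz mod fs = 4 Hz.
4 Hz ≤ fs/2 = 10 Hz, appears at 4 Hz.
82 Hz mod fs = 2 Hz.
2 Hz ≤ fs/2 = 10 Hz, appears at 2 Hz.
Distinct values: {2 Hz, 4 Hz, 8 Hz}.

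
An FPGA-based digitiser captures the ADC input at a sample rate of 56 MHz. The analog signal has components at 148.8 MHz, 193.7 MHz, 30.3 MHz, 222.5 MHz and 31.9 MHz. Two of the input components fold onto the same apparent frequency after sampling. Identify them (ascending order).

30.3 MHz, 193.7 MHz

fs/2 = 28 MHz.
148.8 MHz mod fs = 36.8 MHz.
36.8 MHz > fs/2 = 28 MHz, folds to fs − 36.8 MHz = 19.2 MHz.
193.7 MHz mod fs = 25.7 MHz.
25.7 MHz ≤ fs/2 = 28 MHz, appears at 25.7 MHz.
30.3 MHz > fs/2 = 28 MHz, folds to fs − 30.3 MHz = 25.7 MHz.
222.5 MHz mod fs = 54.5 MHz.
54.5 MHz > fs/2 = 28 MHz, folds to fs − 54.5 MHz = 1.5 MHz.
31.9 MHz > fs/2 = 28 MHz, folds to fs − 31.9 MHz = 24.1 MHz.
30.3 MHz and 193.7 MHz both map to 25.7 MHz.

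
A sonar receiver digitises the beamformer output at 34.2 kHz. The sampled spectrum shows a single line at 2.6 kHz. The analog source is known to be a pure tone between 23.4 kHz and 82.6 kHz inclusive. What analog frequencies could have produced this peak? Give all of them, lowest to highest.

31.6 kHz, 36.8 kHz, 65.8 kHz, 71 kHz

Frequencies that alias to 2.6 kHz are k·fs ± 2.6 kHz for integer k ≥ 0.
k=0: 2.6 kHz.
k=1: 31.6 kHz, 36.8 kHz.
k=2: 65.8 kHz, 71 kHz.
k=3: 100 kHz, 105.2 kHz.
Within [23.4 kHz, 82.6 kHz]: 31.6 kHz, 36.8 kHz, 65.8 kHz, 71 kHz.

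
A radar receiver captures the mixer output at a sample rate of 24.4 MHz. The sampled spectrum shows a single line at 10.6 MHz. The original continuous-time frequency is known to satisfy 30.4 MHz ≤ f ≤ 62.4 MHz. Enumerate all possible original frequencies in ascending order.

35 MHz, 38.2 MHz, 59.4 MHz

Frequencies that alias to 10.6 MHz are k·fs ± 10.6 MHz for integer k ≥ 0.
k=0: 10.6 MHz.
k=1: 13.8 MHz, 35 MHz.
k=2: 38.2 MHz, 59.4 MHz.
k=3: 62.6 MHz, 83.8 MHz.
Within [30.4 MHz, 62.4 MHz]: 35 MHz, 38.2 MHz, 59.4 MHz.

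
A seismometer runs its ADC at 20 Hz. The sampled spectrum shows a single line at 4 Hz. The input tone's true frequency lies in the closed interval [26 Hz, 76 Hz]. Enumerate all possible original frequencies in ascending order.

Frequencies that alias to 4 Hz are k·fs ± 4 Hz for integer k ≥ 0.
k=0: 4 Hz.
k=1: 16 Hz, 24 Hz.
k=2: 36 Hz, 44 Hz.
k=3: 56 Hz, 64 Hz.
k=4: 76 Hz, 84 Hz.
k=5: 96 Hz, 104 Hz.
Within [26 Hz, 76 Hz]: 36 Hz, 44 Hz, 56 Hz, 64 Hz, 76 Hz.

36 Hz, 44 Hz, 56 Hz, 64 Hz, 76 Hz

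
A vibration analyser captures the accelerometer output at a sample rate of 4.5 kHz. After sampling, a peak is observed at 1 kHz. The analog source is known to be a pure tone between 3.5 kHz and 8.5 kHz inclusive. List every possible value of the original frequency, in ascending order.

Frequencies that alias to 1 kHz are k·fs ± 1 kHz for integer k ≥ 0.
k=0: 1 kHz.
k=1: 3.5 kHz, 5.5 kHz.
k=2: 8 kHz, 10 kHz.
k=3: 12.5 kHz, 14.5 kHz.
Within [3.5 kHz, 8.5 kHz]: 3.5 kHz, 5.5 kHz, 8 kHz.

3.5 kHz, 5.5 kHz, 8 kHz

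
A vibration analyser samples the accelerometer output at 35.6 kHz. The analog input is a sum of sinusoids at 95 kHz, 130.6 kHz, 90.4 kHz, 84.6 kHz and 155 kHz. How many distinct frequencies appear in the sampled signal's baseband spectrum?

fs/2 = 17.8 kHz.
95 kHz mod fs = 23.8 kHz.
23.8 kHz > fs/2 = 17.8 kHz, folds to fs − 23.8 kHz = 11.8 kHz.
130.6 kHz mod fs = 23.8 kHz.
23.8 kHz > fs/2 = 17.8 kHz, folds to fs − 23.8 kHz = 11.8 kHz.
90.4 kHz mod fs = 19.2 kHz.
19.2 kHz > fs/2 = 17.8 kHz, folds to fs − 19.2 kHz = 16.4 kHz.
84.6 kHz mod fs = 13.4 kHz.
13.4 kHz ≤ fs/2 = 17.8 kHz, appears at 13.4 kHz.
155 kHz mod fs = 12.6 kHz.
12.6 kHz ≤ fs/2 = 17.8 kHz, appears at 12.6 kHz.
Distinct values: {11.8 kHz, 12.6 kHz, 13.4 kHz, 16.4 kHz} → 4.

4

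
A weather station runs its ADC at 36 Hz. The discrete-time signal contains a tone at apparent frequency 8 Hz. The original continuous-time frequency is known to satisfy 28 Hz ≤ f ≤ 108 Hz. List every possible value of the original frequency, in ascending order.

28 Hz, 44 Hz, 64 Hz, 80 Hz, 100 Hz

Frequencies that alias to 8 Hz are k·fs ± 8 Hz for integer k ≥ 0.
k=0: 8 Hz.
k=1: 28 Hz, 44 Hz.
k=2: 64 Hz, 80 Hz.
k=3: 100 Hz, 116 Hz.
k=4: 136 Hz, 152 Hz.
Within [28 Hz, 108 Hz]: 28 Hz, 44 Hz, 64 Hz, 80 Hz, 100 Hz.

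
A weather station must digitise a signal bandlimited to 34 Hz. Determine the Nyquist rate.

68 Hz

Nyquist rate = 2 × 34 Hz = 68 Hz.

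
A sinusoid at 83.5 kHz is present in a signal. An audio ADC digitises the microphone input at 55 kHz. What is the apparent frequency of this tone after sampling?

83.5 kHz mod fs = 28.5 kHz.
28.5 kHz > fs/2 = 27.5 kHz, folds to fs − 28.5 kHz = 26.5 kHz.

26.5 kHz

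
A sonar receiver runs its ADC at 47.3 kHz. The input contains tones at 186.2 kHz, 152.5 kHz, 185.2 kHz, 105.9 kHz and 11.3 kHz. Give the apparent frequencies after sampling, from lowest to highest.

fs/2 = 23.65 kHz.
186.2 kHz mod fs = 44.3 kHz.
44.3 kHz > fs/2 = 23.65 kHz, folds to fs − 44.3 kHz = 3 kHz.
152.5 kHz mod fs = 10.6 kHz.
10.6 kHz ≤ fs/2 = 23.65 kHz, appears at 10.6 kHz.
185.2 kHz mod fs = 43.3 kHz.
43.3 kHz > fs/2 = 23.65 kHz, folds to fs − 43.3 kHz = 4 kHz.
105.9 kHz mod fs = 11.3 kHz.
11.3 kHz ≤ fs/2 = 23.65 kHz, appears at 11.3 kHz.
11.3 kHz ≤ fs/2 = 23.65 kHz, passes unchanged.
Distinct values: {3 kHz, 4 kHz, 10.6 kHz, 11.3 kHz}.

3 kHz, 4 kHz, 10.6 kHz, 11.3 kHz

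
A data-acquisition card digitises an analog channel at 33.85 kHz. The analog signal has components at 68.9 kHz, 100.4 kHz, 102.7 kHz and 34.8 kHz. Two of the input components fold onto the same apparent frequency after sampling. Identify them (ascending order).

fs/2 = 16.925 kHz.
68.9 kHz mod fs = 1.2 kHz.
1.2 kHz ≤ fs/2 = 16.925 kHz, appears at 1.2 kHz.
100.4 kHz mod fs = 32.7 kHz.
32.7 kHz > fs/2 = 16.925 kHz, folds to fs − 32.7 kHz = 1.15 kHz.
102.7 kHz mod fs = 1.15 kHz.
1.15 kHz ≤ fs/2 = 16.925 kHz, appears at 1.15 kHz.
34.8 kHz mod fs = 0.95 kHz.
0.95 kHz ≤ fs/2 = 16.925 kHz, appears at 0.95 kHz.
100.4 kHz and 102.7 kHz both map to 1.15 kHz.

100.4 kHz, 102.7 kHz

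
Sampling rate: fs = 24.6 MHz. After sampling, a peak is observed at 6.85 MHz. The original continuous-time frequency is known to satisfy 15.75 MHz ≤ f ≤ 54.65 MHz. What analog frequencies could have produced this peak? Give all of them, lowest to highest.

Frequencies that alias to 6.85 MHz are k·fs ± 6.85 MHz for integer k ≥ 0.
k=0: 6.85 MHz.
k=1: 17.75 MHz, 31.45 MHz.
k=2: 42.35 MHz, 56.05 MHz.
k=3: 66.95 MHz, 80.65 MHz.
Within [15.75 MHz, 54.65 MHz]: 17.75 MHz, 31.45 MHz, 42.35 MHz.

17.75 MHz, 31.45 MHz, 42.35 MHz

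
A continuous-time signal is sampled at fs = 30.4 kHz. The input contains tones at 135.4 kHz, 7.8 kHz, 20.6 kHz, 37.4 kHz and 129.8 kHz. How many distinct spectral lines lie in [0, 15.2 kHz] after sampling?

5

fs/2 = 15.2 kHz.
135.4 kHz mod fs = 13.8 kHz.
13.8 kHz ≤ fs/2 = 15.2 kHz, appears at 13.8 kHz.
7.8 kHz ≤ fs/2 = 15.2 kHz, passes unchanged.
20.6 kHz > fs/2 = 15.2 kHz, folds to fs − 20.6 kHz = 9.8 kHz.
37.4 kHz mod fs = 7 kHz.
7 kHz ≤ fs/2 = 15.2 kHz, appears at 7 kHz.
129.8 kHz mod fs = 8.2 kHz.
8.2 kHz ≤ fs/2 = 15.2 kHz, appears at 8.2 kHz.
Distinct values: {7 kHz, 7.8 kHz, 8.2 kHz, 9.8 kHz, 13.8 kHz} → 5.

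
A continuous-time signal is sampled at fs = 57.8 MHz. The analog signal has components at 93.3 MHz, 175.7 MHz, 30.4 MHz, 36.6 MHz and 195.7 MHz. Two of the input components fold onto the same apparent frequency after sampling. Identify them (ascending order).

93.3 MHz, 195.7 MHz

fs/2 = 28.9 MHz.
93.3 MHz mod fs = 35.5 MHz.
35.5 MHz > fs/2 = 28.9 MHz, folds to fs − 35.5 MHz = 22.3 MHz.
175.7 MHz mod fs = 2.3 MHz.
2.3 MHz ≤ fs/2 = 28.9 MHz, appears at 2.3 MHz.
30.4 MHz > fs/2 = 28.9 MHz, folds to fs − 30.4 MHz = 27.4 MHz.
36.6 MHz > fs/2 = 28.9 MHz, folds to fs − 36.6 MHz = 21.2 MHz.
195.7 MHz mod fs = 22.3 MHz.
22.3 MHz ≤ fs/2 = 28.9 MHz, appears at 22.3 MHz.
93.3 MHz and 195.7 MHz both map to 22.3 MHz.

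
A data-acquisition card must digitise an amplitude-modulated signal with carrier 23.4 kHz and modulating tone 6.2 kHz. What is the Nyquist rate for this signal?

AM sidebands sit at fc ± fm = 17.2 kHz and 29.6 kHz.
Highest-frequency component: 29.6 kHz.
Nyquist rate = 2 × 29.6 kHz = 59.2 kHz.

59.2 kHz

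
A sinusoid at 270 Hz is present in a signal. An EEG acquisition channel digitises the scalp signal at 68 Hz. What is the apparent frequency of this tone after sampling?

2 Hz

270 Hz mod fs = 66 Hz.
66 Hz > fs/2 = 34 Hz, folds to fs − 66 Hz = 2 Hz.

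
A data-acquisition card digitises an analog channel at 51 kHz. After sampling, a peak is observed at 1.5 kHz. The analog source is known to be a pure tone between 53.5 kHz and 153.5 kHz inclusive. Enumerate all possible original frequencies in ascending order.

100.5 kHz, 103.5 kHz, 151.5 kHz

Frequencies that alias to 1.5 kHz are k·fs ± 1.5 kHz for integer k ≥ 0.
k=0: 1.5 kHz.
k=1: 49.5 kHz, 52.5 kHz.
k=2: 100.5 kHz, 103.5 kHz.
k=3: 151.5 kHz, 154.5 kHz.
k=4: 202.5 kHz, 205.5 kHz.
Within [53.5 kHz, 153.5 kHz]: 100.5 kHz, 103.5 kHz, 151.5 kHz.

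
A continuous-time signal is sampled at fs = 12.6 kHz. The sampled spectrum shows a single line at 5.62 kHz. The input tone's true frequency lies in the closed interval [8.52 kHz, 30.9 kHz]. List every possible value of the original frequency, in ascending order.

18.22 kHz, 19.58 kHz, 30.82 kHz

Frequencies that alias to 5.62 kHz are k·fs ± 5.62 kHz for integer k ≥ 0.
k=0: 5.62 kHz.
k=1: 6.98 kHz, 18.22 kHz.
k=2: 19.58 kHz, 30.82 kHz.
k=3: 32.18 kHz, 43.42 kHz.
Within [8.52 kHz, 30.9 kHz]: 18.22 kHz, 19.58 kHz, 30.82 kHz.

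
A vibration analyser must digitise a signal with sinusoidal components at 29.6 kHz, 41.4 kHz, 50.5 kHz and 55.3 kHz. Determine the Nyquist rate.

110.6 kHz

Highest-frequency component: 55.3 kHz.
Nyquist rate = 2 × 55.3 kHz = 110.6 kHz.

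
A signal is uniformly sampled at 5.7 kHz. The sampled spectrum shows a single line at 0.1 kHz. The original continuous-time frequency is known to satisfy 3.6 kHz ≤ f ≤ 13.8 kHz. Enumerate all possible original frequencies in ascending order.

5.6 kHz, 5.8 kHz, 11.3 kHz, 11.5 kHz

Frequencies that alias to 0.1 kHz are k·fs ± 0.1 kHz for integer k ≥ 0.
k=0: 0.1 kHz.
k=1: 5.6 kHz, 5.8 kHz.
k=2: 11.3 kHz, 11.5 kHz.
k=3: 17 kHz, 17.2 kHz.
Within [3.6 kHz, 13.8 kHz]: 5.6 kHz, 5.8 kHz, 11.3 kHz, 11.5 kHz.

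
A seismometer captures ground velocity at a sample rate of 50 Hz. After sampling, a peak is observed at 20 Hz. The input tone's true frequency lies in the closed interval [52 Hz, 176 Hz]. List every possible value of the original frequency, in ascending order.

70 Hz, 80 Hz, 120 Hz, 130 Hz, 170 Hz

Frequencies that alias to 20 Hz are k·fs ± 20 Hz for integer k ≥ 0.
k=0: 20 Hz.
k=1: 30 Hz, 70 Hz.
k=2: 80 Hz, 120 Hz.
k=3: 130 Hz, 170 Hz.
k=4: 180 Hz, 220 Hz.
Within [52 Hz, 176 Hz]: 70 Hz, 80 Hz, 120 Hz, 130 Hz, 170 Hz.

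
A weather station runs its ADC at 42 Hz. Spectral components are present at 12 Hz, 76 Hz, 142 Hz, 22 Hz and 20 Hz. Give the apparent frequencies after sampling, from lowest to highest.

fs/2 = 21 Hz.
12 Hz ≤ fs/2 = 21 Hz, passes unchanged.
76 Hz mod fs = 34 Hz.
34 Hz > fs/2 = 21 Hz, folds to fs − 34 Hz = 8 Hz.
142 Hz mod fs = 16 Hz.
16 Hz ≤ fs/2 = 21 Hz, appears at 16 Hz.
22 Hz > fs/2 = 21 Hz, folds to fs − 22 Hz = 20 Hz.
20 Hz ≤ fs/2 = 21 Hz, passes unchanged.
Distinct values: {8 Hz, 12 Hz, 16 Hz, 20 Hz}.

8 Hz, 12 Hz, 16 Hz, 20 Hz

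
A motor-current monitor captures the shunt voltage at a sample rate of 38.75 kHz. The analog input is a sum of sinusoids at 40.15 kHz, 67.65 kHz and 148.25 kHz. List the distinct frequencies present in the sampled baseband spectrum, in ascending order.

1.4 kHz, 6.75 kHz, 9.85 kHz

fs/2 = 19.375 kHz.
40.15 kHz mod fs = 1.4 kHz.
1.4 kHz ≤ fs/2 = 19.375 kHz, appears at 1.4 kHz.
67.65 kHz mod fs = 28.9 kHz.
28.9 kHz > fs/2 = 19.375 kHz, folds to fs − 28.9 kHz = 9.85 kHz.
148.25 kHz mod fs = 32 kHz.
32 kHz > fs/2 = 19.375 kHz, folds to fs − 32 kHz = 6.75 kHz.
Distinct values: {1.4 kHz, 6.75 kHz, 9.85 kHz}.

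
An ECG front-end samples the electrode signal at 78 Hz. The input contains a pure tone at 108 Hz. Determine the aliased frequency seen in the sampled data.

30 Hz

108 Hz mod fs = 30 Hz.
30 Hz ≤ fs/2 = 39 Hz, appears at 30 Hz.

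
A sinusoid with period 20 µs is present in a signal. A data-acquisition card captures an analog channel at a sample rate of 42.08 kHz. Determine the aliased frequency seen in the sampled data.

7.92 kHz

T = 20 µs → f = 1/T = 50 kHz.
50 kHz mod fs = 7.92 kHz.
7.92 kHz ≤ fs/2 = 21.04 kHz, appears at 7.92 kHz.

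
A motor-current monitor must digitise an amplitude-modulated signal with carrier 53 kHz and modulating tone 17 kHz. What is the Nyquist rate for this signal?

140 kHz

AM sidebands sit at fc ± fm = 36 kHz and 70 kHz.
Highest-frequency component: 70 kHz.
Nyquist rate = 2 × 70 kHz = 140 kHz.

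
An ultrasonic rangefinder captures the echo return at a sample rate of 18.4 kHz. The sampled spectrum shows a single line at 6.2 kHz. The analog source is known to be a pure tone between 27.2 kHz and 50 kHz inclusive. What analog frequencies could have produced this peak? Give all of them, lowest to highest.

Frequencies that alias to 6.2 kHz are k·fs ± 6.2 kHz for integer k ≥ 0.
k=0: 6.2 kHz.
k=1: 12.2 kHz, 24.6 kHz.
k=2: 30.6 kHz, 43 kHz.
k=3: 49 kHz, 61.4 kHz.
k=4: 67.4 kHz, 79.8 kHz.
Within [27.2 kHz, 50 kHz]: 30.6 kHz, 43 kHz, 49 kHz.

30.6 kHz, 43 kHz, 49 kHz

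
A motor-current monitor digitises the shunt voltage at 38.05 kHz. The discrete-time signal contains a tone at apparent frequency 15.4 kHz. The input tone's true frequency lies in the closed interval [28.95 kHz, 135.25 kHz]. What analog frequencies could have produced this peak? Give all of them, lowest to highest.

Frequencies that alias to 15.4 kHz are k·fs ± 15.4 kHz for integer k ≥ 0.
k=0: 15.4 kHz.
k=1: 22.65 kHz, 53.45 kHz.
k=2: 60.7 kHz, 91.5 kHz.
k=3: 98.75 kHz, 129.55 kHz.
k=4: 136.8 kHz, 167.6 kHz.
Within [28.95 kHz, 135.25 kHz]: 53.45 kHz, 60.7 kHz, 91.5 kHz, 98.75 kHz, 129.55 kHz.

53.45 kHz, 60.7 kHz, 91.5 kHz, 98.75 kHz, 129.55 kHz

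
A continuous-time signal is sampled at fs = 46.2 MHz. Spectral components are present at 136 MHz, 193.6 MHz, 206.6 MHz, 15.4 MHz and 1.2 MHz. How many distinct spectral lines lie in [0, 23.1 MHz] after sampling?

5

fs/2 = 23.1 MHz.
136 MHz mod fs = 43.6 MHz.
43.6 MHz > fs/2 = 23.1 MHz, folds to fs − 43.6 MHz = 2.6 MHz.
193.6 MHz mod fs = 8.8 MHz.
8.8 MHz ≤ fs/2 = 23.1 MHz, appears at 8.8 MHz.
206.6 MHz mod fs = 21.8 MHz.
21.8 MHz ≤ fs/2 = 23.1 MHz, appears at 21.8 MHz.
15.4 MHz ≤ fs/2 = 23.1 MHz, passes unchanged.
1.2 MHz ≤ fs/2 = 23.1 MHz, passes unchanged.
Distinct values: {1.2 MHz, 2.6 MHz, 8.8 MHz, 15.4 MHz, 21.8 MHz} → 5.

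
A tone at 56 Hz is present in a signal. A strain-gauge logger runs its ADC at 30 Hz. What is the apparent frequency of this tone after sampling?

4 Hz

56 Hz mod fs = 26 Hz.
26 Hz > fs/2 = 15 Hz, folds to fs − 26 Hz = 4 Hz.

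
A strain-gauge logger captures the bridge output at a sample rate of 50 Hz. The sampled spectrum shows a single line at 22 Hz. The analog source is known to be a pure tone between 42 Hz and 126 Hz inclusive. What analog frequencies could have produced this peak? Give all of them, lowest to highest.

72 Hz, 78 Hz, 122 Hz

Frequencies that alias to 22 Hz are k·fs ± 22 Hz for integer k ≥ 0.
k=0: 22 Hz.
k=1: 28 Hz, 72 Hz.
k=2: 78 Hz, 122 Hz.
k=3: 128 Hz, 172 Hz.
Within [42 Hz, 126 Hz]: 72 Hz, 78 Hz, 122 Hz.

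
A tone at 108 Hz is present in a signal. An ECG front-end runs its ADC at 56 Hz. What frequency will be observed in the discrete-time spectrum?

4 Hz

108 Hz mod fs = 52 Hz.
52 Hz > fs/2 = 28 Hz, folds to fs − 52 Hz = 4 Hz.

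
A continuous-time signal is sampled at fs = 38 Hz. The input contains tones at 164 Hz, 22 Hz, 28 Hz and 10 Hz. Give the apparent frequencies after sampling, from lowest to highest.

fs/2 = 19 Hz.
164 Hz mod fs = 12 Hz.
12 Hz ≤ fs/2 = 19 Hz, appears at 12 Hz.
22 Hz > fs/2 = 19 Hz, folds to fs − 22 Hz = 16 Hz.
28 Hz > fs/2 = 19 Hz, folds to fs − 28 Hz = 10 Hz.
10 Hz ≤ fs/2 = 19 Hz, passes unchanged.
Distinct values: {10 Hz, 12 Hz, 16 Hz}.

10 Hz, 12 Hz, 16 Hz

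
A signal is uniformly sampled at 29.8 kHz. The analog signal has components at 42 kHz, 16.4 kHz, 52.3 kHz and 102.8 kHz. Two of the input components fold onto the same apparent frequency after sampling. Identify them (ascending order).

16.4 kHz, 102.8 kHz

fs/2 = 14.9 kHz.
42 kHz mod fs = 12.2 kHz.
12.2 kHz ≤ fs/2 = 14.9 kHz, appears at 12.2 kHz.
16.4 kHz > fs/2 = 14.9 kHz, folds to fs − 16.4 kHz = 13.4 kHz.
52.3 kHz mod fs = 22.5 kHz.
22.5 kHz > fs/2 = 14.9 kHz, folds to fs − 22.5 kHz = 7.3 kHz.
102.8 kHz mod fs = 13.4 kHz.
13.4 kHz ≤ fs/2 = 14.9 kHz, appears at 13.4 kHz.
16.4 kHz and 102.8 kHz both map to 13.4 kHz.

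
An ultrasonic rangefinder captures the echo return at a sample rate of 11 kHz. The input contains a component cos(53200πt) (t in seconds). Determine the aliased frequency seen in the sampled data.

ω = 53200π rad/s → f = ω/(2π) = 26600 Hz = 26.6 kHz.
26.6 kHz mod fs = 4.6 kHz.
4.6 kHz ≤ fs/2 = 5.5 kHz, appears at 4.6 kHz.

4.6 kHz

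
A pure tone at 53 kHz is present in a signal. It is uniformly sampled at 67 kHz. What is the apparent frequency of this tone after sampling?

53 kHz > fs/2 = 33.5 kHz, folds to fs − 53 kHz = 14 kHz.

14 kHz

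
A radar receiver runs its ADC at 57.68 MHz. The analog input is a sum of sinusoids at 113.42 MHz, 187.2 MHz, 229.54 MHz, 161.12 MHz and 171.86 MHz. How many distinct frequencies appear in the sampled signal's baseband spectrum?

fs/2 = 28.84 MHz.
113.42 MHz mod fs = 55.74 MHz.
55.74 MHz > fs/2 = 28.84 MHz, folds to fs − 55.74 MHz = 1.94 MHz.
187.2 MHz mod fs = 14.16 MHz.
14.16 MHz ≤ fs/2 = 28.84 MHz, appears at 14.16 MHz.
229.54 MHz mod fs = 56.5 MHz.
56.5 MHz > fs/2 = 28.84 MHz, folds to fs − 56.5 MHz = 1.18 MHz.
161.12 MHz mod fs = 45.76 MHz.
45.76 MHz > fs/2 = 28.84 MHz, folds to fs − 45.76 MHz = 11.92 MHz.
171.86 MHz mod fs = 56.5 MHz.
56.5 MHz > fs/2 = 28.84 MHz, folds to fs − 56.5 MHz = 1.18 MHz.
Distinct values: {1.18 MHz, 1.94 MHz, 11.92 MHz, 14.16 MHz} → 4.

4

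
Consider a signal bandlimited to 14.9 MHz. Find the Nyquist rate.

29.8 MHz

Nyquist rate = 2 × 14.9 MHz = 29.8 MHz.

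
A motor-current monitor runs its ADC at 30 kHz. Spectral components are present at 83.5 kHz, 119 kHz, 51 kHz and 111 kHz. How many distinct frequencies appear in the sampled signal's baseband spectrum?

3

fs/2 = 15 kHz.
83.5 kHz mod fs = 23.5 kHz.
23.5 kHz > fs/2 = 15 kHz, folds to fs − 23.5 kHz = 6.5 kHz.
119 kHz mod fs = 29 kHz.
29 kHz > fs/2 = 15 kHz, folds to fs − 29 kHz = 1 kHz.
51 kHz mod fs = 21 kHz.
21 kHz > fs/2 = 15 kHz, folds to fs − 21 kHz = 9 kHz.
111 kHz mod fs = 21 kHz.
21 kHz > fs/2 = 15 kHz, folds to fs − 21 kHz = 9 kHz.
Distinct values: {1 kHz, 6.5 kHz, 9 kHz} → 3.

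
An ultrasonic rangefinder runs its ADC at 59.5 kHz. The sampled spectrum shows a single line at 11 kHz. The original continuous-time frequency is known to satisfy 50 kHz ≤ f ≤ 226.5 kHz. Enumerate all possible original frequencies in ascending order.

70.5 kHz, 108 kHz, 130 kHz, 167.5 kHz, 189.5 kHz

Frequencies that alias to 11 kHz are k·fs ± 11 kHz for integer k ≥ 0.
k=0: 11 kHz.
k=1: 48.5 kHz, 70.5 kHz.
k=2: 108 kHz, 130 kHz.
k=3: 167.5 kHz, 189.5 kHz.
k=4: 227 kHz, 249 kHz.
Within [50 kHz, 226.5 kHz]: 70.5 kHz, 108 kHz, 130 kHz, 167.5 kHz, 189.5 kHz.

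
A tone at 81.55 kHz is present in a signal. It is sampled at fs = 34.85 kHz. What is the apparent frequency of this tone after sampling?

81.55 kHz mod fs = 11.85 kHz.
11.85 kHz ≤ fs/2 = 17.425 kHz, appears at 11.85 kHz.

11.85 kHz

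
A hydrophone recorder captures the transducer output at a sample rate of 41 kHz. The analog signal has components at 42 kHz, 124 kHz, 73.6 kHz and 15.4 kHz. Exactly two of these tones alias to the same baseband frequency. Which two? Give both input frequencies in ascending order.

fs/2 = 20.5 kHz.
42 kHz mod fs = 1 kHz.
1 kHz ≤ fs/2 = 20.5 kHz, appears at 1 kHz.
124 kHz mod fs = 1 kHz.
1 kHz ≤ fs/2 = 20.5 kHz, appears at 1 kHz.
73.6 kHz mod fs = 32.6 kHz.
32.6 kHz > fs/2 = 20.5 kHz, folds to fs − 32.6 kHz = 8.4 kHz.
15.4 kHz ≤ fs/2 = 20.5 kHz, passes unchanged.
42 kHz and 124 kHz both map to 1 kHz.

42 kHz, 124 kHz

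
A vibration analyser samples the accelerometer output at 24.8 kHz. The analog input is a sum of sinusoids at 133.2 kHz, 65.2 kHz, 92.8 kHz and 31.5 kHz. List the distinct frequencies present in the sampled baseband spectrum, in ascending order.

6.4 kHz, 6.7 kHz, 9.2 kHz

fs/2 = 12.4 kHz.
133.2 kHz mod fs = 9.2 kHz.
9.2 kHz ≤ fs/2 = 12.4 kHz, appears at 9.2 kHz.
65.2 kHz mod fs = 15.6 kHz.
15.6 kHz > fs/2 = 12.4 kHz, folds to fs − 15.6 kHz = 9.2 kHz.
92.8 kHz mod fs = 18.4 kHz.
18.4 kHz > fs/2 = 12.4 kHz, folds to fs − 18.4 kHz = 6.4 kHz.
31.5 kHz mod fs = 6.7 kHz.
6.7 kHz ≤ fs/2 = 12.4 kHz, appears at 6.7 kHz.
Distinct values: {6.4 kHz, 6.7 kHz, 9.2 kHz}.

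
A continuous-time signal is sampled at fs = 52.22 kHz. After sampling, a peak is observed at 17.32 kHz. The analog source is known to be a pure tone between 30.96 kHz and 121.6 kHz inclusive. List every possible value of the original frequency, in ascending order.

Frequencies that alias to 17.32 kHz are k·fs ± 17.32 kHz for integer k ≥ 0.
k=0: 17.32 kHz.
k=1: 34.9 kHz, 69.54 kHz.
k=2: 87.12 kHz, 121.76 kHz.
k=3: 139.34 kHz, 173.98 kHz.
Within [30.96 kHz, 121.6 kHz]: 34.9 kHz, 69.54 kHz, 87.12 kHz.

34.9 kHz, 69.54 kHz, 87.12 kHz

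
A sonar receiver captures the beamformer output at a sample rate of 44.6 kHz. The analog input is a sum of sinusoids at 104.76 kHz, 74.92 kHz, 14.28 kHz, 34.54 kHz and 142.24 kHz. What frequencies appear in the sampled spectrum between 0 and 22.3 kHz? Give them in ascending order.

fs/2 = 22.3 kHz.
104.76 kHz mod fs = 15.56 kHz.
15.56 kHz ≤ fs/2 = 22.3 kHz, appears at 15.56 kHz.
74.92 kHz mod fs = 30.32 kHz.
30.32 kHz > fs/2 = 22.3 kHz, folds to fs − 30.32 kHz = 14.28 kHz.
14.28 kHz ≤ fs/2 = 22.3 kHz, passes unchanged.
34.54 kHz > fs/2 = 22.3 kHz, folds to fs − 34.54 kHz = 10.06 kHz.
142.24 kHz mod fs = 8.44 kHz.
8.44 kHz ≤ fs/2 = 22.3 kHz, appears at 8.44 kHz.
Distinct values: {8.44 kHz, 10.06 kHz, 14.28 kHz, 15.56 kHz}.

8.44 kHz, 10.06 kHz, 14.28 kHz, 15.56 kHz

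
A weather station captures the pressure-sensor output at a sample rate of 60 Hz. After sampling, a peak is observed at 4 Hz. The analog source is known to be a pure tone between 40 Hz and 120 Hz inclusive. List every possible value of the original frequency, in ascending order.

Frequencies that alias to 4 Hz are k·fs ± 4 Hz for integer k ≥ 0.
k=0: 4 Hz.
k=1: 56 Hz, 64 Hz.
k=2: 116 Hz, 124 Hz.
k=3: 176 Hz, 184 Hz.
Within [40 Hz, 120 Hz]: 56 Hz, 64 Hz, 116 Hz.

56 Hz, 64 Hz, 116 Hz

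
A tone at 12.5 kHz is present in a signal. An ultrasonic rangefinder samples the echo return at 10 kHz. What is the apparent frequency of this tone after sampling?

12.5 kHz mod fs = 2.5 kHz.
2.5 kHz ≤ fs/2 = 5 kHz, appears at 2.5 kHz.

2.5 kHz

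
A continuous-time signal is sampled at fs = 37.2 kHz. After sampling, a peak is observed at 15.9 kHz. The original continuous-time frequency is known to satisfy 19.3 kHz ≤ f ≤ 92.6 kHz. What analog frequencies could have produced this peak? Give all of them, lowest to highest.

21.3 kHz, 53.1 kHz, 58.5 kHz, 90.3 kHz

Frequencies that alias to 15.9 kHz are k·fs ± 15.9 kHz for integer k ≥ 0.
k=0: 15.9 kHz.
k=1: 21.3 kHz, 53.1 kHz.
k=2: 58.5 kHz, 90.3 kHz.
k=3: 95.7 kHz, 127.5 kHz.
Within [19.3 kHz, 92.6 kHz]: 21.3 kHz, 53.1 kHz, 58.5 kHz, 90.3 kHz.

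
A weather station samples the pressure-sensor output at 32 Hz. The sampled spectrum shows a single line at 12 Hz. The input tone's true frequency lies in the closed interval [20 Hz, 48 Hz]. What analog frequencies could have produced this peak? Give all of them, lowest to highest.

Frequencies that alias to 12 Hz are k·fs ± 12 Hz for integer k ≥ 0.
k=0: 12 Hz.
k=1: 20 Hz, 44 Hz.
k=2: 52 Hz, 76 Hz.
Within [20 Hz, 48 Hz]: 20 Hz, 44 Hz.

20 Hz, 44 Hz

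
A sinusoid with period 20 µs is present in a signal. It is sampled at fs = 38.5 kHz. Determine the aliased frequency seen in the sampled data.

T = 20 µs → f = 1/T = 50 kHz.
50 kHz mod fs = 11.5 kHz.
11.5 kHz ≤ fs/2 = 19.25 kHz, appears at 11.5 kHz.

11.5 kHz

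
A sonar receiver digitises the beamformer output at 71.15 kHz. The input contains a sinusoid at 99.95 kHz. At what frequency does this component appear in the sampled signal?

99.95 kHz mod fs = 28.8 kHz.
28.8 kHz ≤ fs/2 = 35.575 kHz, appears at 28.8 kHz.

28.8 kHz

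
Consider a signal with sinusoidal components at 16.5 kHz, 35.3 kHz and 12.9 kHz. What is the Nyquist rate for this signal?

Highest-frequency component: 35.3 kHz.
Nyquist rate = 2 × 35.3 kHz = 70.6 kHz.

70.6 kHz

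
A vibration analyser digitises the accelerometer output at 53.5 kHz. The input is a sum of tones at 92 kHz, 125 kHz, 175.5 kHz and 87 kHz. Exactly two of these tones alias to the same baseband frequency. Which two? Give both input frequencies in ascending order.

fs/2 = 26.75 kHz.
92 kHz mod fs = 38.5 kHz.
38.5 kHz > fs/2 = 26.75 kHz, folds to fs − 38.5 kHz = 15 kHz.
125 kHz mod fs = 18 kHz.
18 kHz ≤ fs/2 = 26.75 kHz, appears at 18 kHz.
175.5 kHz mod fs = 15 kHz.
15 kHz ≤ fs/2 = 26.75 kHz, appears at 15 kHz.
87 kHz mod fs = 33.5 kHz.
33.5 kHz > fs/2 = 26.75 kHz, folds to fs − 33.5 kHz = 20 kHz.
92 kHz and 175.5 kHz both map to 15 kHz.

92 kHz, 175.5 kHz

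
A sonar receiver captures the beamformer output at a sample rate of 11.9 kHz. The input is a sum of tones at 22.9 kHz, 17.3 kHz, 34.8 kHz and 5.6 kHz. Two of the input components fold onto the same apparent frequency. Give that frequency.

fs/2 = 5.95 kHz.
22.9 kHz mod fs = 11 kHz.
11 kHz > fs/2 = 5.95 kHz, folds to fs − 11 kHz = 0.9 kHz.
17.3 kHz mod fs = 5.4 kHz.
5.4 kHz ≤ fs/2 = 5.95 kHz, appears at 5.4 kHz.
34.8 kHz mod fs = 11 kHz.
11 kHz > fs/2 = 5.95 kHz, folds to fs − 11 kHz = 0.9 kHz.
5.6 kHz ≤ fs/2 = 5.95 kHz, passes unchanged.
22.9 kHz and 34.8 kHz both map to 0.9 kHz.

0.9 kHz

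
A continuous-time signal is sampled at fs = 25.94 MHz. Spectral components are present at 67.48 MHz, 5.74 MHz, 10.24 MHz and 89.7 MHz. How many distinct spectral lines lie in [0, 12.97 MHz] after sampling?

fs/2 = 12.97 MHz.
67.48 MHz mod fs = 15.6 MHz.
15.6 MHz > fs/2 = 12.97 MHz, folds to fs − 15.6 MHz = 10.34 MHz.
5.74 MHz ≤ fs/2 = 12.97 MHz, passes unchanged.
10.24 MHz ≤ fs/2 = 12.97 MHz, passes unchanged.
89.7 MHz mod fs = 11.88 MHz.
11.88 MHz ≤ fs/2 = 12.97 MHz, appears at 11.88 MHz.
Distinct values: {5.74 MHz, 10.24 MHz, 10.34 MHz, 11.88 MHz} → 4.

4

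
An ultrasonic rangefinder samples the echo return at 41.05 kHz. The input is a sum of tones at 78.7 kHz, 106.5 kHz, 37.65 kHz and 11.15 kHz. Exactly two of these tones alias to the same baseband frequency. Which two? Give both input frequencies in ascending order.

fs/2 = 20.525 kHz.
78.7 kHz mod fs = 37.65 kHz.
37.65 kHz > fs/2 = 20.525 kHz, folds to fs − 37.65 kHz = 3.4 kHz.
106.5 kHz mod fs = 24.4 kHz.
24.4 kHz > fs/2 = 20.525 kHz, folds to fs − 24.4 kHz = 16.65 kHz.
37.65 kHz > fs/2 = 20.525 kHz, folds to fs − 37.65 kHz = 3.4 kHz.
11.15 kHz ≤ fs/2 = 20.525 kHz, passes unchanged.
37.65 kHz and 78.7 kHz both map to 3.4 kHz.

37.65 kHz, 78.7 kHz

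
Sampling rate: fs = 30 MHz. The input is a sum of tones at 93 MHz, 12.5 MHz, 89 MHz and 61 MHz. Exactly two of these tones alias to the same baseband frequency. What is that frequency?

fs/2 = 15 MHz.
93 MHz mod fs = 3 MHz.
3 MHz ≤ fs/2 = 15 MHz, appears at 3 MHz.
12.5 MHz ≤ fs/2 = 15 MHz, passes unchanged.
89 MHz mod fs = 29 MHz.
29 MHz > fs/2 = 15 MHz, folds to fs − 29 MHz = 1 MHz.
61 MHz mod fs = 1 MHz.
1 MHz ≤ fs/2 = 15 MHz, appears at 1 MHz.
61 MHz and 89 MHz both map to 1 MHz.

1 MHz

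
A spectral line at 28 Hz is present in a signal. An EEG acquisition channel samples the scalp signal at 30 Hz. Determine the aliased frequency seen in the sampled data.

2 Hz

28 Hz > fs/2 = 15 Hz, folds to fs − 28 Hz = 2 Hz.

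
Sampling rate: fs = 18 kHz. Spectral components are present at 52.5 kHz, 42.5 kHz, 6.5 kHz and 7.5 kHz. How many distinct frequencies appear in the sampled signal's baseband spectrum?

fs/2 = 9 kHz.
52.5 kHz mod fs = 16.5 kHz.
16.5 kHz > fs/2 = 9 kHz, folds to fs − 16.5 kHz = 1.5 kHz.
42.5 kHz mod fs = 6.5 kHz.
6.5 kHz ≤ fs/2 = 9 kHz, appears at 6.5 kHz.
6.5 kHz ≤ fs/2 = 9 kHz, passes unchanged.
7.5 kHz ≤ fs/2 = 9 kHz, passes unchanged.
Distinct values: {1.5 kHz, 6.5 kHz, 7.5 kHz} → 3.

3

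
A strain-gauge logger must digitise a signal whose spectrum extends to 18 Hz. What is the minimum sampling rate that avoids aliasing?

36 Hz

Nyquist rate = 2 × 18 Hz = 36 Hz.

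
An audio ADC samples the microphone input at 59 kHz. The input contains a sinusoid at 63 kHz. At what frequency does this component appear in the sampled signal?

63 kHz mod fs = 4 kHz.
4 kHz ≤ fs/2 = 29.5 kHz, appears at 4 kHz.

4 kHz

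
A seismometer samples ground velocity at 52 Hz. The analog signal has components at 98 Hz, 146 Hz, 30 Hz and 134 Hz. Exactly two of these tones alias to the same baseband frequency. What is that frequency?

22 Hz

fs/2 = 26 Hz.
98 Hz mod fs = 46 Hz.
46 Hz > fs/2 = 26 Hz, folds to fs − 46 Hz = 6 Hz.
146 Hz mod fs = 42 Hz.
42 Hz > fs/2 = 26 Hz, folds to fs − 42 Hz = 10 Hz.
30 Hz > fs/2 = 26 Hz, folds to fs − 30 Hz = 22 Hz.
134 Hz mod fs = 30 Hz.
30 Hz > fs/2 = 26 Hz, folds to fs − 30 Hz = 22 Hz.
30 Hz and 134 Hz both map to 22 Hz.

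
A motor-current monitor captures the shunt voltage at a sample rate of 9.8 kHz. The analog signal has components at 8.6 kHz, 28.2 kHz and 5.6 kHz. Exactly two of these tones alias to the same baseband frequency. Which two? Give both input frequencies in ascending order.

fs/2 = 4.9 kHz.
8.6 kHz > fs/2 = 4.9 kHz, folds to fs − 8.6 kHz = 1.2 kHz.
28.2 kHz mod fs = 8.6 kHz.
8.6 kHz > fs/2 = 4.9 kHz, folds to fs − 8.6 kHz = 1.2 kHz.
5.6 kHz > fs/2 = 4.9 kHz, folds to fs − 5.6 kHz = 4.2 kHz.
8.6 kHz and 28.2 kHz both map to 1.2 kHz.

8.6 kHz, 28.2 kHz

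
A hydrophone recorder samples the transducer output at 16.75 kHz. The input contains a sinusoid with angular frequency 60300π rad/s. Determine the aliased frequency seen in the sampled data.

3.35 kHz

ω = 60300π rad/s → f = ω/(2π) = 30150 Hz = 30.15 kHz.
30.15 kHz mod fs = 13.4 kHz.
13.4 kHz > fs/2 = 8.375 kHz, folds to fs − 13.4 kHz = 3.35 kHz.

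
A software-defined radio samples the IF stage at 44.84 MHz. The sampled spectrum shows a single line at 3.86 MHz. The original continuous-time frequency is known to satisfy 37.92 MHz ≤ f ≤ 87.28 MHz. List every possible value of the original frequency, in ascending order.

Frequencies that alias to 3.86 MHz are k·fs ± 3.86 MHz for integer k ≥ 0.
k=0: 3.86 MHz.
k=1: 40.98 MHz, 48.7 MHz.
k=2: 85.82 MHz, 93.54 MHz.
k=3: 130.66 MHz, 138.38 MHz.
Within [37.92 MHz, 87.28 MHz]: 40.98 MHz, 48.7 MHz, 85.82 MHz.

40.98 MHz, 48.7 MHz, 85.82 MHz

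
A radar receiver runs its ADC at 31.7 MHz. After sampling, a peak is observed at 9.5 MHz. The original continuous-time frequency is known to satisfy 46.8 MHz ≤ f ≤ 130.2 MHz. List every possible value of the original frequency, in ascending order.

Frequencies that alias to 9.5 MHz are k·fs ± 9.5 MHz for integer k ≥ 0.
k=0: 9.5 MHz.
k=1: 22.2 MHz, 41.2 MHz.
k=2: 53.9 MHz, 72.9 MHz.
k=3: 85.6 MHz, 104.6 MHz.
k=4: 117.3 MHz, 136.3 MHz.
k=5: 149 MHz, 168 MHz.
Within [46.8 MHz, 130.2 MHz]: 53.9 MHz, 72.9 MHz, 85.6 MHz, 104.6 MHz, 117.3 MHz.

53.9 MHz, 72.9 MHz, 85.6 MHz, 104.6 MHz, 117.3 MHz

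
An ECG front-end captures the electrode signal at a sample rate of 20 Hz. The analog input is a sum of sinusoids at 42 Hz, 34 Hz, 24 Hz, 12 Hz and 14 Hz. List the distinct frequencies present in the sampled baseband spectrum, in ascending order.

2 Hz, 4 Hz, 6 Hz, 8 Hz

fs/2 = 10 Hz.
42 Hz mod fs = 2 Hz.
2 Hz ≤ fs/2 = 10 Hz, appears at 2 Hz.
34 Hz mod fs = 14 Hz.
14 Hz > fs/2 = 10 Hz, folds to fs − 14 Hz = 6 Hz.
24 Hz mod fs = 4 Hz.
4 Hz ≤ fs/2 = 10 Hz, appears at 4 Hz.
12 Hz > fs/2 = 10 Hz, folds to fs − 12 Hz = 8 Hz.
14 Hz > fs/2 = 10 Hz, folds to fs − 14 Hz = 6 Hz.
Distinct values: {2 Hz, 4 Hz, 6 Hz, 8 Hz}.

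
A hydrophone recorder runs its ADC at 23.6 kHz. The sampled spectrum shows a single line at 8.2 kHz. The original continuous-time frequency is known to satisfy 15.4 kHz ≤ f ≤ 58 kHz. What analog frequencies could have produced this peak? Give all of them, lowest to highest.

Frequencies that alias to 8.2 kHz are k·fs ± 8.2 kHz for integer k ≥ 0.
k=0: 8.2 kHz.
k=1: 15.4 kHz, 31.8 kHz.
k=2: 39 kHz, 55.4 kHz.
k=3: 62.6 kHz, 79 kHz.
Within [15.4 kHz, 58 kHz]: 15.4 kHz, 31.8 kHz, 39 kHz, 55.4 kHz.

15.4 kHz, 31.8 kHz, 39 kHz, 55.4 kHz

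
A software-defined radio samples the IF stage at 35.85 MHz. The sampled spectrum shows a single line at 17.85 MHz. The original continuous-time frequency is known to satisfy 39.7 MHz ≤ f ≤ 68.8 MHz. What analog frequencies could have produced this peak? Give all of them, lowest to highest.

53.7 MHz, 53.85 MHz

Frequencies that alias to 17.85 MHz are k·fs ± 17.85 MHz for integer k ≥ 0.
k=0: 17.85 MHz.
k=1: 18 MHz, 53.7 MHz.
k=2: 53.85 MHz, 89.55 MHz.
k=3: 89.7 MHz, 125.4 MHz.
Within [39.7 MHz, 68.8 MHz]: 53.7 MHz, 53.85 MHz.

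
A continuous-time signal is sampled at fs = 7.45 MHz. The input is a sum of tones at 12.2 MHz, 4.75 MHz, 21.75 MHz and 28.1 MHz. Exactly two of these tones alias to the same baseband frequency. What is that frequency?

2.7 MHz

fs/2 = 3.725 MHz.
12.2 MHz mod fs = 4.75 MHz.
4.75 MHz > fs/2 = 3.725 MHz, folds to fs − 4.75 MHz = 2.7 MHz.
4.75 MHz > fs/2 = 3.725 MHz, folds to fs − 4.75 MHz = 2.7 MHz.
21.75 MHz mod fs = 6.85 MHz.
6.85 MHz > fs/2 = 3.725 MHz, folds to fs − 6.85 MHz = 0.6 MHz.
28.1 MHz mod fs = 5.75 MHz.
5.75 MHz > fs/2 = 3.725 MHz, folds to fs − 5.75 MHz = 1.7 MHz.
4.75 MHz and 12.2 MHz both map to 2.7 MHz.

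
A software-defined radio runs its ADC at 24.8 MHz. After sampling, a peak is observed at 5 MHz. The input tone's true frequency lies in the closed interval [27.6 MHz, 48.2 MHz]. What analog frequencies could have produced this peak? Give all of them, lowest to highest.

Frequencies that alias to 5 MHz are k·fs ± 5 MHz for integer k ≥ 0.
k=0: 5 MHz.
k=1: 19.8 MHz, 29.8 MHz.
k=2: 44.6 MHz, 54.6 MHz.
k=3: 69.4 MHz, 79.4 MHz.
Within [27.6 MHz, 48.2 MHz]: 29.8 MHz, 44.6 MHz.

29.8 MHz, 44.6 MHz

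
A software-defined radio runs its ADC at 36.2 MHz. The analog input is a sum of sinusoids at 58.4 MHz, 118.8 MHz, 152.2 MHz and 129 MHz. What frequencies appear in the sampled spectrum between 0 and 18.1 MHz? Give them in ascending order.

7.4 MHz, 10.2 MHz, 14 MHz, 15.8 MHz

fs/2 = 18.1 MHz.
58.4 MHz mod fs = 22.2 MHz.
22.2 MHz > fs/2 = 18.1 MHz, folds to fs − 22.2 MHz = 14 MHz.
118.8 MHz mod fs = 10.2 MHz.
10.2 MHz ≤ fs/2 = 18.1 MHz, appears at 10.2 MHz.
152.2 MHz mod fs = 7.4 MHz.
7.4 MHz ≤ fs/2 = 18.1 MHz, appears at 7.4 MHz.
129 MHz mod fs = 20.4 MHz.
20.4 MHz > fs/2 = 18.1 MHz, folds to fs − 20.4 MHz = 15.8 MHz.
Distinct values: {7.4 MHz, 10.2 MHz, 14 MHz, 15.8 MHz}.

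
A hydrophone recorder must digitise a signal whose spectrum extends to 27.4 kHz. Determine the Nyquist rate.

Nyquist rate = 2 × 27.4 kHz = 54.8 kHz.

54.8 kHz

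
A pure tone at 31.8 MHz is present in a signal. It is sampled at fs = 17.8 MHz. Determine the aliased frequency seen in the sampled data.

3.8 MHz

31.8 MHz mod fs = 14 MHz.
14 MHz > fs/2 = 8.9 MHz, folds to fs − 14 MHz = 3.8 MHz.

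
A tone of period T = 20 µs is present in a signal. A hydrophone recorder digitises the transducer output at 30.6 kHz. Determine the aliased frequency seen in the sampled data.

11.2 kHz

T = 20 µs → f = 1/T = 50 kHz.
50 kHz mod fs = 19.4 kHz.
19.4 kHz > fs/2 = 15.3 kHz, folds to fs − 19.4 kHz = 11.2 kHz.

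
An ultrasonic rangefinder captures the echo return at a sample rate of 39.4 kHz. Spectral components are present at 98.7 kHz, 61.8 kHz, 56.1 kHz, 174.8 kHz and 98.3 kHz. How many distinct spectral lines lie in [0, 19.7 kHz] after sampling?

4

fs/2 = 19.7 kHz.
98.7 kHz mod fs = 19.9 kHz.
19.9 kHz > fs/2 = 19.7 kHz, folds to fs − 19.9 kHz = 19.5 kHz.
61.8 kHz mod fs = 22.4 kHz.
22.4 kHz > fs/2 = 19.7 kHz, folds to fs − 22.4 kHz = 17 kHz.
56.1 kHz mod fs = 16.7 kHz.
16.7 kHz ≤ fs/2 = 19.7 kHz, appears at 16.7 kHz.
174.8 kHz mod fs = 17.2 kHz.
17.2 kHz ≤ fs/2 = 19.7 kHz, appears at 17.2 kHz.
98.3 kHz mod fs = 19.5 kHz.
19.5 kHz ≤ fs/2 = 19.7 kHz, appears at 19.5 kHz.
Distinct values: {16.7 kHz, 17 kHz, 17.2 kHz, 19.5 kHz} → 4.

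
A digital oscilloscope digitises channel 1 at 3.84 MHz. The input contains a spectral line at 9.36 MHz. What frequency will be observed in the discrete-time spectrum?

9.36 MHz mod fs = 1.68 MHz.
1.68 MHz ≤ fs/2 = 1.92 MHz, appears at 1.68 MHz.

1.68 MHz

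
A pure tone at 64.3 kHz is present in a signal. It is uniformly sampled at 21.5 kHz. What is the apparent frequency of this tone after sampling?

0.2 kHz

64.3 kHz mod fs = 21.3 kHz.
21.3 kHz > fs/2 = 10.75 kHz, folds to fs − 21.3 kHz = 0.2 kHz.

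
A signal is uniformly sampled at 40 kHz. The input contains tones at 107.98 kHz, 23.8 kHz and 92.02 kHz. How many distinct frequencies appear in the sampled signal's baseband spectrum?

fs/2 = 20 kHz.
107.98 kHz mod fs = 27.98 kHz.
27.98 kHz > fs/2 = 20 kHz, folds to fs − 27.98 kHz = 12.02 kHz.
23.8 kHz > fs/2 = 20 kHz, folds to fs − 23.8 kHz = 16.2 kHz.
92.02 kHz mod fs = 12.02 kHz.
12.02 kHz ≤ fs/2 = 20 kHz, appears at 12.02 kHz.
Distinct values: {12.02 kHz, 16.2 kHz} → 2.

2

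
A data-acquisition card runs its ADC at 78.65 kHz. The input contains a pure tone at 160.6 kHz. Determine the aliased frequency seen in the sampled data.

160.6 kHz mod fs = 3.3 kHz.
3.3 kHz ≤ fs/2 = 39.325 kHz, appears at 3.3 kHz.

3.3 kHz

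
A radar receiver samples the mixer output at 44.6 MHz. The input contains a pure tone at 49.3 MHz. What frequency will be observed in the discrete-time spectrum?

4.7 MHz

49.3 MHz mod fs = 4.7 MHz.
4.7 MHz ≤ fs/2 = 22.3 MHz, appears at 4.7 MHz.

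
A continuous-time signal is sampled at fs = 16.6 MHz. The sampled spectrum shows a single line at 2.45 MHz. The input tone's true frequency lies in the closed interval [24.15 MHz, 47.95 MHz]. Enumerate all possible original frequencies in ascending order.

30.75 MHz, 35.65 MHz, 47.35 MHz

Frequencies that alias to 2.45 MHz are k·fs ± 2.45 MHz for integer k ≥ 0.
k=0: 2.45 MHz.
k=1: 14.15 MHz, 19.05 MHz.
k=2: 30.75 MHz, 35.65 MHz.
k=3: 47.35 MHz, 52.25 MHz.
k=4: 63.95 MHz, 68.85 MHz.
Within [24.15 MHz, 47.95 MHz]: 30.75 MHz, 35.65 MHz, 47.35 MHz.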